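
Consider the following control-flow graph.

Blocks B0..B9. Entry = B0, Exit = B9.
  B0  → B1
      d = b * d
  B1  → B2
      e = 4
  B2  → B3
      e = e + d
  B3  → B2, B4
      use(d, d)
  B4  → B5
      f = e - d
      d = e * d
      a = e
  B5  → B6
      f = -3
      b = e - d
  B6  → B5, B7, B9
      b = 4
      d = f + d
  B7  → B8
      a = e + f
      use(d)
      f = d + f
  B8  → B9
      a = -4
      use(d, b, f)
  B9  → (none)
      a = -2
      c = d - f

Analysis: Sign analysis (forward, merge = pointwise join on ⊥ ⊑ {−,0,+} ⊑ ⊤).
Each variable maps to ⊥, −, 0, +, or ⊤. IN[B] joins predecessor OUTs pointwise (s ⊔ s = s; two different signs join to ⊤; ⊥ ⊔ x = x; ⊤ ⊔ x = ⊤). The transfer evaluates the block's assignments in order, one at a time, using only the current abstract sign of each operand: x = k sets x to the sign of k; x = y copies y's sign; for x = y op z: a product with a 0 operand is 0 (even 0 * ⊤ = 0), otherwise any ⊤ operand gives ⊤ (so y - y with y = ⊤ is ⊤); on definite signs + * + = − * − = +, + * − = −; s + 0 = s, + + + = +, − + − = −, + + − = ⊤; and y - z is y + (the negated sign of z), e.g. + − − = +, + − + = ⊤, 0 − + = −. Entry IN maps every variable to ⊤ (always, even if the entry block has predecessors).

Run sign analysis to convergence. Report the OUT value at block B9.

Answer: {a: -, b: +, c: ⊤, d: ⊤, e: ⊤, f: ⊤}

Derivation:
Converged values:
  B0:  IN=(all ⊤)  OUT=(all ⊤)
  B1:  IN=(all ⊤)  OUT={e:+; rest ⊤}
  B2:  IN=(all ⊤)  OUT=(all ⊤)
  B3:  IN=(all ⊤)  OUT=(all ⊤)
  B4:  IN=(all ⊤)  OUT=(all ⊤)
  B5:  IN=(all ⊤)  OUT={f:-; rest ⊤}
  B6:  IN={f:-; rest ⊤}  OUT={b:+, f:-; rest ⊤}
  B7:  IN={b:+, f:-; rest ⊤}  OUT={b:+; rest ⊤}
  B8:  IN={b:+; rest ⊤}  OUT={a:-, b:+; rest ⊤}
  B9:  IN={b:+; rest ⊤}  OUT={a:-, b:+; rest ⊤}

Merge at B9: IN[B9] = OUT[B6] ⊔ OUT[B8] = {a: ⊤, b: +, c: ⊤, d: ⊤, e: ⊤, f: ⊤}
Applying B9's transfer function to that IN value gives OUT[B9] (row B9 above).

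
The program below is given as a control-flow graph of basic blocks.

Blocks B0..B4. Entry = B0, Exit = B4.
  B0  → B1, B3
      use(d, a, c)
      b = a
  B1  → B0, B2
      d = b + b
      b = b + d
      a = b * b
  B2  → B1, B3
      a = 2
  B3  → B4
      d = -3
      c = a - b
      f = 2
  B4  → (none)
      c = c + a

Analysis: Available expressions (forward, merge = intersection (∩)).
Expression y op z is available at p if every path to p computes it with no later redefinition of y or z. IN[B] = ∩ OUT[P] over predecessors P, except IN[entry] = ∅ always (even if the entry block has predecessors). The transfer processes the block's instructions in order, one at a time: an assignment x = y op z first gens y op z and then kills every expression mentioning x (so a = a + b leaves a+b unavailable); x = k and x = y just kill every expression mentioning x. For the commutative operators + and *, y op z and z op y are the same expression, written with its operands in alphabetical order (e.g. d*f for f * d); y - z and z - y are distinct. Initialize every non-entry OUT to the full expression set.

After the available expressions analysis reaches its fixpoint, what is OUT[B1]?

Fixpoint table:
  B0:   IN={}   OUT={}
  B1:   IN={}   OUT={b*b}
  B2:   IN={b*b}   OUT={b*b}
  B3:   IN={}   OUT={a-b}
  B4:   IN={a-b}   OUT={a-b}

Merge at B1: IN[B1] = OUT[B0] ∩ OUT[B2] = {}
Applying B1's transfer function to that IN value gives OUT[B1] (row B1 above).

Answer: {b*b}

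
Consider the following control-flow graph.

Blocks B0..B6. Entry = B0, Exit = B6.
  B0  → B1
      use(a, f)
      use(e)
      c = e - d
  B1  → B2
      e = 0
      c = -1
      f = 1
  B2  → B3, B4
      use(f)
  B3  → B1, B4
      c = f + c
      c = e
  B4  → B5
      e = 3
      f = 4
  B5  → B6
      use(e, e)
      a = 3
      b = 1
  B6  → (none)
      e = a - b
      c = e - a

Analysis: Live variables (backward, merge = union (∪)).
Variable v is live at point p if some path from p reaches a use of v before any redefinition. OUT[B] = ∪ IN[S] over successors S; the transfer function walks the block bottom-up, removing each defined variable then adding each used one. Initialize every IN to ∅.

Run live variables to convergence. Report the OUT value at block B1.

Converged values:
  B0: | IN={a, d, e, f} | OUT={}
  B1: | IN={} | OUT={c, e, f}
  B2: | IN={c, e, f} | OUT={c, e, f}
  B3: | IN={c, e, f} | OUT={}
  B4: | IN={} | OUT={e}
  B5: | IN={e} | OUT={a, b}
  B6: | IN={a, b} | OUT={}

Merge at B1: OUT[B1] = IN[B2] = {c, e, f}

Answer: {c, e, f}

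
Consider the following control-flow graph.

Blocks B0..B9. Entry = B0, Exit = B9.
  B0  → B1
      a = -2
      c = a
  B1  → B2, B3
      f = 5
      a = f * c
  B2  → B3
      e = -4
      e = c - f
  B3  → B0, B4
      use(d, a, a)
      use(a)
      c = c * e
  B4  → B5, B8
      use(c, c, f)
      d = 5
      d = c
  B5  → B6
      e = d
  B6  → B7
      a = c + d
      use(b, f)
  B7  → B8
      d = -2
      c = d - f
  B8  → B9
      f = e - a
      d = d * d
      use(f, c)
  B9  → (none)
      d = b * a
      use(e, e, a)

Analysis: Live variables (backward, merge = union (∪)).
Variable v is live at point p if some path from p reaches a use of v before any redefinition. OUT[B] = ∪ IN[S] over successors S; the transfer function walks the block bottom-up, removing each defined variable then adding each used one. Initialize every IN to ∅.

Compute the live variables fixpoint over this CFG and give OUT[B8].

Per-block solution:
  B0:  IN={b, d, e}  OUT={b, c, d, e}
  B1:  IN={b, c, d, e}  OUT={a, b, c, d, e, f}
  B2:  IN={a, b, c, d, f}  OUT={a, b, c, d, e, f}
  B3:  IN={a, b, c, d, e, f}  OUT={a, b, c, d, e, f}
  B4:  IN={a, b, c, e, f}  OUT={a, b, c, d, e, f}
  B5:  IN={b, c, d, f}  OUT={b, c, d, e, f}
  B6:  IN={b, c, d, e, f}  OUT={a, b, e, f}
  B7:  IN={a, b, e, f}  OUT={a, b, c, d, e}
  B8:  IN={a, b, c, d, e}  OUT={a, b, e}
  B9:  IN={a, b, e}  OUT={}

Merge at B8: OUT[B8] = IN[B9] = {a, b, e}

Answer: {a, b, e}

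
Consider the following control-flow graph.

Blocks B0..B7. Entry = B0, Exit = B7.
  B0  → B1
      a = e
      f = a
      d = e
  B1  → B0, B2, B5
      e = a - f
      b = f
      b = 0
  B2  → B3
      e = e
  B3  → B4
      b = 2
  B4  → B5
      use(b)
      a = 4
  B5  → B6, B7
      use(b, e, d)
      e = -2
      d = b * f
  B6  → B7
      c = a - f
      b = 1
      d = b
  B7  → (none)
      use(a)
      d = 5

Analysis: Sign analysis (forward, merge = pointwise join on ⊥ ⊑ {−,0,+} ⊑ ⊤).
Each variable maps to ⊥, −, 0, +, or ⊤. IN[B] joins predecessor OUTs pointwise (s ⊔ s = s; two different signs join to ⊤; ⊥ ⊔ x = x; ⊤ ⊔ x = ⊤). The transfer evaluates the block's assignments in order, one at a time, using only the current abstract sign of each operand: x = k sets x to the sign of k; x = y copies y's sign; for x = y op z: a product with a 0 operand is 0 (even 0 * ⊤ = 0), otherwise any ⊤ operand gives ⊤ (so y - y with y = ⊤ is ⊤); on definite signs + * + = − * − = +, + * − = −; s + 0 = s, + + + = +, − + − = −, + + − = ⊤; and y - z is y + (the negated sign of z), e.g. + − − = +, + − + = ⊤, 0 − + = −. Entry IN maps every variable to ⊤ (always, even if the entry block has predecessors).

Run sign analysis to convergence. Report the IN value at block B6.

Answer: {a: ⊤, b: ⊤, c: ⊤, d: ⊤, e: -, f: ⊤}

Derivation:
Converged values:
  B0:  IN=(all ⊤)  OUT=(all ⊤)
  B1:  IN=(all ⊤)  OUT={b:0; rest ⊤}
  B2:  IN={b:0; rest ⊤}  OUT={b:0; rest ⊤}
  B3:  IN={b:0; rest ⊤}  OUT={b:+; rest ⊤}
  B4:  IN={b:+; rest ⊤}  OUT={a:+, b:+; rest ⊤}
  B5:  IN=(all ⊤)  OUT={e:-; rest ⊤}
  B6:  IN={e:-; rest ⊤}  OUT={b:+, d:+, e:-; rest ⊤}
  B7:  IN={e:-; rest ⊤}  OUT={d:+, e:-; rest ⊤}

Merge at B6: IN[B6] = OUT[B5] = {a: ⊤, b: ⊤, c: ⊤, d: ⊤, e: -, f: ⊤}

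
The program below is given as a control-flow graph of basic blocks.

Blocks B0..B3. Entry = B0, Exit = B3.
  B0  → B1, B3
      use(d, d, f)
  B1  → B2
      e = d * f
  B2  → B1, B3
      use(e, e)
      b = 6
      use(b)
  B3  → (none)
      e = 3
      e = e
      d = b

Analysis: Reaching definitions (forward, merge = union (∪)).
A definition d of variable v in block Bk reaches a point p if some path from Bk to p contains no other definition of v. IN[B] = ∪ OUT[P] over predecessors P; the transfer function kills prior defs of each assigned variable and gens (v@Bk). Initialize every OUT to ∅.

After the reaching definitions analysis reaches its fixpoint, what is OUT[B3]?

Answer: {b@B2, d@B3, e@B3}

Derivation:
Per-block solution:
  B0:   IN={}   OUT={}
  B1:   IN={b@B2, e@B1}   OUT={b@B2, e@B1}
  B2:   IN={b@B2, e@B1}   OUT={b@B2, e@B1}
  B3:   IN={b@B2, e@B1}   OUT={b@B2, d@B3, e@B3}

Merge at B3: IN[B3] = OUT[B0] ⊔ OUT[B2] = {b@B2, e@B1}
Applying B3's transfer function to that IN value gives OUT[B3] (row B3 above).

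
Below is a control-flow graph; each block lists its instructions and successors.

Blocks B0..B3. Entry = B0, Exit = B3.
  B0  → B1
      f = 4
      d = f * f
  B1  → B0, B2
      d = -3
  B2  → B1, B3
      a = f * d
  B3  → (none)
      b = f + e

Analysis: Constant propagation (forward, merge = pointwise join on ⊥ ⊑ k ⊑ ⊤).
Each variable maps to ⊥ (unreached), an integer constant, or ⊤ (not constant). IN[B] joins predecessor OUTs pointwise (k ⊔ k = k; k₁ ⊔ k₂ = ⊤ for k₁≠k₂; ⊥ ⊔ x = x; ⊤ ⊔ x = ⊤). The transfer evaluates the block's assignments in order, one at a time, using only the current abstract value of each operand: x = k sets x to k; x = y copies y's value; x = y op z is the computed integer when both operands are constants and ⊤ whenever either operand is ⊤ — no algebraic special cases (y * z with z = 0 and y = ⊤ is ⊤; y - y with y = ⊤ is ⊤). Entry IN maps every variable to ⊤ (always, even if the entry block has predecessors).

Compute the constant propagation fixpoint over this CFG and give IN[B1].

Answer: {a: ⊤, b: ⊤, c: ⊤, d: ⊤, e: ⊤, f: 4}

Working:
Fixpoint table:
  B0: | IN=(all ⊤) | OUT={d:16, f:4; rest ⊤}
  B1: | IN={f:4; rest ⊤} | OUT={d:-3, f:4; rest ⊤}
  B2: | IN={d:-3, f:4; rest ⊤} | OUT={a:-12, d:-3, f:4; rest ⊤}
  B3: | IN={a:-12, d:-3, f:4; rest ⊤} | OUT={a:-12, d:-3, f:4; rest ⊤}

Merge at B1: IN[B1] = OUT[B0] ⊔ OUT[B2] = {a: ⊤, b: ⊤, c: ⊤, d: ⊤, e: ⊤, f: 4}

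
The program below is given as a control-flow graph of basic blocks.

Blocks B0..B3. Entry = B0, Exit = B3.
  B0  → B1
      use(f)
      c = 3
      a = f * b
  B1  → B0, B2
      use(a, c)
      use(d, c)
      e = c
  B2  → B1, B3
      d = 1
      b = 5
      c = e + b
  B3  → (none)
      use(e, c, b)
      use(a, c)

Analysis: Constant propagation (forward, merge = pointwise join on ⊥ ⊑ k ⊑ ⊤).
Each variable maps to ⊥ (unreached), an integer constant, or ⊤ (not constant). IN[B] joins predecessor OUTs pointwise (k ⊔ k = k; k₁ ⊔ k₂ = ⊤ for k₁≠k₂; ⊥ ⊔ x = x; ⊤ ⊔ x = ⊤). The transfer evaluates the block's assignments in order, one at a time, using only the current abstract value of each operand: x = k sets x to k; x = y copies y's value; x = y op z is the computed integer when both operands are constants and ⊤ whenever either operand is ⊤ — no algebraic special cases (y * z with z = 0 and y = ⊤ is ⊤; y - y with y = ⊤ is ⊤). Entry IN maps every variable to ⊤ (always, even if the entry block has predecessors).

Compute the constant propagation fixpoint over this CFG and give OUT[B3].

Answer: {a: ⊤, b: 5, c: ⊤, d: 1, e: ⊤, f: ⊤}

Working:
Converged values:
  B0:   IN=(all ⊤)   OUT={c:3; rest ⊤}
  B1:   IN=(all ⊤)   OUT=(all ⊤)
  B2:   IN=(all ⊤)   OUT={b:5, d:1; rest ⊤}
  B3:   IN={b:5, d:1; rest ⊤}   OUT={b:5, d:1; rest ⊤}

Merge at B3: IN[B3] = OUT[B2] = {a: ⊤, b: 5, c: ⊤, d: 1, e: ⊤, f: ⊤}
Applying B3's transfer function to that IN value gives OUT[B3] (row B3 above).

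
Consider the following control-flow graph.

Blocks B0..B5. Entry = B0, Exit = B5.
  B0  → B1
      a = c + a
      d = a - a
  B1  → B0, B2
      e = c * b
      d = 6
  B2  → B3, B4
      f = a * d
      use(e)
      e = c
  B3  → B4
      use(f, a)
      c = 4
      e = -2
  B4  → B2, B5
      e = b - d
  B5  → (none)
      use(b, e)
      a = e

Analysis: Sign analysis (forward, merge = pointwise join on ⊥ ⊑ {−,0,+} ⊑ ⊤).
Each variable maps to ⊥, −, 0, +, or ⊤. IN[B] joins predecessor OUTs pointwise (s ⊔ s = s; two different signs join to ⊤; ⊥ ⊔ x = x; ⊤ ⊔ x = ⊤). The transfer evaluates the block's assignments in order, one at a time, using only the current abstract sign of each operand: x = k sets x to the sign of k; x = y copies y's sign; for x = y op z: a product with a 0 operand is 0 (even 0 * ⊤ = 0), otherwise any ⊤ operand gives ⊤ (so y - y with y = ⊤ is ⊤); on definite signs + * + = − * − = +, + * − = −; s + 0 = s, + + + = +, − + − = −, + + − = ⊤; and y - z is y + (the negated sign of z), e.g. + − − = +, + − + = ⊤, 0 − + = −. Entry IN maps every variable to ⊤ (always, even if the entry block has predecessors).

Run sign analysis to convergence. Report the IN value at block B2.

Fixpoint table:
  B0:  IN=(all ⊤)  OUT=(all ⊤)
  B1:  IN=(all ⊤)  OUT={d:+; rest ⊤}
  B2:  IN={d:+; rest ⊤}  OUT={d:+; rest ⊤}
  B3:  IN={d:+; rest ⊤}  OUT={c:+, d:+, e:-; rest ⊤}
  B4:  IN={d:+; rest ⊤}  OUT={d:+; rest ⊤}
  B5:  IN={d:+; rest ⊤}  OUT={d:+; rest ⊤}

Merge at B2: IN[B2] = OUT[B1] ⊔ OUT[B4] = {a: ⊤, b: ⊤, c: ⊤, d: +, e: ⊤, f: ⊤}

Answer: {a: ⊤, b: ⊤, c: ⊤, d: +, e: ⊤, f: ⊤}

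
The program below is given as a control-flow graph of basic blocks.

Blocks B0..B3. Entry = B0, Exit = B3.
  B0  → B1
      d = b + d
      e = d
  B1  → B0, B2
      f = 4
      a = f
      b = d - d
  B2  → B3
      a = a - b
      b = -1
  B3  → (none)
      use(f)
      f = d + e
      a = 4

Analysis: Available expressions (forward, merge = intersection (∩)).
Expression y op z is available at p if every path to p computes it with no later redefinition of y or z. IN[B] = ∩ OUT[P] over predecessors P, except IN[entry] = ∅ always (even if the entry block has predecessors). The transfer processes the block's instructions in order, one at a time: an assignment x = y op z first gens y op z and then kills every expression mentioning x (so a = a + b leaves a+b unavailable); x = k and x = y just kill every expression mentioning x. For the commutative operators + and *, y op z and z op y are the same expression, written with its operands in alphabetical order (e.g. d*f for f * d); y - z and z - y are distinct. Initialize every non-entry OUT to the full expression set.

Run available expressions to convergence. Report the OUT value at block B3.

Converged values:
  B0:   IN={}   OUT={}
  B1:   IN={}   OUT={d-d}
  B2:   IN={d-d}   OUT={d-d}
  B3:   IN={d-d}   OUT={d+e, d-d}

Merge at B3: IN[B3] = OUT[B2] = {d-d}
Applying B3's transfer function to that IN value gives OUT[B3] (row B3 above).

Answer: {d+e, d-d}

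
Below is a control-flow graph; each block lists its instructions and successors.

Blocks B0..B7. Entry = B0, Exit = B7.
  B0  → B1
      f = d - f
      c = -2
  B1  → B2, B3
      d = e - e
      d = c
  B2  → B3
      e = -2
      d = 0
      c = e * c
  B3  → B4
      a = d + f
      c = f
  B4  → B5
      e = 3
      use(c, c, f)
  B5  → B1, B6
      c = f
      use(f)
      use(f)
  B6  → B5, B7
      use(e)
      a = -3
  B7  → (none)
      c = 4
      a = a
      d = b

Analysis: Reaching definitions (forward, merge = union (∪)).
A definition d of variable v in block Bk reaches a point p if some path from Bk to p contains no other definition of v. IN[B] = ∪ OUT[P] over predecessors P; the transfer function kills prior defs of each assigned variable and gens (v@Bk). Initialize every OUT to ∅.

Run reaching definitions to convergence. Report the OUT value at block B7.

Converged values:
  B0:  IN={}  OUT={c@B0, f@B0}
  B1:  IN={a@B3, a@B6, c@B0, c@B5, d@B1, d@B2, e@B4, f@B0}  OUT={a@B3, a@B6, c@B0, c@B5, d@B1, e@B4, f@B0}
  B2:  IN={a@B3, a@B6, c@B0, c@B5, d@B1, e@B4, f@B0}  OUT={a@B3, a@B6, c@B2, d@B2, e@B2, f@B0}
  B3:  IN={a@B3, a@B6, c@B0, c@B2, c@B5, d@B1, d@B2, e@B2, e@B4, f@B0}  OUT={a@B3, c@B3, d@B1, d@B2, e@B2, e@B4, f@B0}
  B4:  IN={a@B3, c@B3, d@B1, d@B2, e@B2, e@B4, f@B0}  OUT={a@B3, c@B3, d@B1, d@B2, e@B4, f@B0}
  B5:  IN={a@B3, a@B6, c@B3, c@B5, d@B1, d@B2, e@B4, f@B0}  OUT={a@B3, a@B6, c@B5, d@B1, d@B2, e@B4, f@B0}
  B6:  IN={a@B3, a@B6, c@B5, d@B1, d@B2, e@B4, f@B0}  OUT={a@B6, c@B5, d@B1, d@B2, e@B4, f@B0}
  B7:  IN={a@B6, c@B5, d@B1, d@B2, e@B4, f@B0}  OUT={a@B7, c@B7, d@B7, e@B4, f@B0}

Merge at B7: IN[B7] = OUT[B6] = {a@B6, c@B5, d@B1, d@B2, e@B4, f@B0}
Applying B7's transfer function to that IN value gives OUT[B7] (row B7 above).

Answer: {a@B7, c@B7, d@B7, e@B4, f@B0}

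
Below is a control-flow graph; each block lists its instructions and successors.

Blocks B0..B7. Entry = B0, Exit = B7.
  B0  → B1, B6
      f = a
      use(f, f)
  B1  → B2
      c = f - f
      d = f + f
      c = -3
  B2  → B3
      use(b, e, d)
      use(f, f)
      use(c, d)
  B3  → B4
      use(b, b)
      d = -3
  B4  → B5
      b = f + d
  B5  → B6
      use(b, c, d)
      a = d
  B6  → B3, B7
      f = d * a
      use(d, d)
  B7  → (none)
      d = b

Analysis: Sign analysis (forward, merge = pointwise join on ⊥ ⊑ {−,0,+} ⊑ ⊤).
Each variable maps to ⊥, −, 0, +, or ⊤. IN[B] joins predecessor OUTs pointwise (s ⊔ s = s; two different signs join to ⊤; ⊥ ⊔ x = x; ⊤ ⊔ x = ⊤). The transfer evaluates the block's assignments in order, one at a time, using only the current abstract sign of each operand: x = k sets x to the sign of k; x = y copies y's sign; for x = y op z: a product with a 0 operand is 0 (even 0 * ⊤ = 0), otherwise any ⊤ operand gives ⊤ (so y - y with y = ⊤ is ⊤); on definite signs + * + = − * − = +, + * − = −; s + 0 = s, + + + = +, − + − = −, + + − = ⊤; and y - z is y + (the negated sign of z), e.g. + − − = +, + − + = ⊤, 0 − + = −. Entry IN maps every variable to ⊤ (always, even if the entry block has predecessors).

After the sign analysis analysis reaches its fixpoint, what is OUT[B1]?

Answer: {a: ⊤, b: ⊤, c: -, d: ⊤, e: ⊤, f: ⊤}

Working:
Converged values:
  B0:   IN=(all ⊤)   OUT=(all ⊤)
  B1:   IN=(all ⊤)   OUT={c:-; rest ⊤}
  B2:   IN={c:-; rest ⊤}   OUT={c:-; rest ⊤}
  B3:   IN=(all ⊤)   OUT={d:-; rest ⊤}
  B4:   IN={d:-; rest ⊤}   OUT={d:-; rest ⊤}
  B5:   IN={d:-; rest ⊤}   OUT={a:-, d:-; rest ⊤}
  B6:   IN=(all ⊤)   OUT=(all ⊤)
  B7:   IN=(all ⊤)   OUT=(all ⊤)

Merge at B1: IN[B1] = OUT[B0] = {a: ⊤, b: ⊤, c: ⊤, d: ⊤, e: ⊤, f: ⊤}
Applying B1's transfer function to that IN value gives OUT[B1] (row B1 above).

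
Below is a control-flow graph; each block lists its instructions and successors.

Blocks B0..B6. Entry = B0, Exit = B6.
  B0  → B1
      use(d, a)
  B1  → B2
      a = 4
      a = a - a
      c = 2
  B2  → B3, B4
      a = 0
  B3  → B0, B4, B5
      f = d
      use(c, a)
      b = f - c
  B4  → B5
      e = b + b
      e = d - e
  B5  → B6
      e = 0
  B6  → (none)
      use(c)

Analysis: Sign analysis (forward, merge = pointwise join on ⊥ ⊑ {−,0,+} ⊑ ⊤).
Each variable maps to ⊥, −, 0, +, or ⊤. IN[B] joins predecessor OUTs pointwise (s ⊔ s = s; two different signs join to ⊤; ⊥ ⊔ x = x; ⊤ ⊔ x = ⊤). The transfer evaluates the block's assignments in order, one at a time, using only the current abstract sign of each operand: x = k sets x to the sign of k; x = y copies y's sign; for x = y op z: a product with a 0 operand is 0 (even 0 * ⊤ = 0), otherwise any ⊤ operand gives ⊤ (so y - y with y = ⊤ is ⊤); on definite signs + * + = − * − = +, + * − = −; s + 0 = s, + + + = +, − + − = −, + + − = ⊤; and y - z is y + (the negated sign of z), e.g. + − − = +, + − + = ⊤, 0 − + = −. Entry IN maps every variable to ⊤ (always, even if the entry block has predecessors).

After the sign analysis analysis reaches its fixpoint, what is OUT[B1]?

Converged values:
  B0:  IN=(all ⊤)  OUT=(all ⊤)
  B1:  IN=(all ⊤)  OUT={c:+; rest ⊤}
  B2:  IN={c:+; rest ⊤}  OUT={a:0, c:+; rest ⊤}
  B3:  IN={a:0, c:+; rest ⊤}  OUT={a:0, c:+; rest ⊤}
  B4:  IN={a:0, c:+; rest ⊤}  OUT={a:0, c:+; rest ⊤}
  B5:  IN={a:0, c:+; rest ⊤}  OUT={a:0, c:+, e:0; rest ⊤}
  B6:  IN={a:0, c:+, e:0; rest ⊤}  OUT={a:0, c:+, e:0; rest ⊤}

Merge at B1: IN[B1] = OUT[B0] = {a: ⊤, b: ⊤, c: ⊤, d: ⊤, e: ⊤, f: ⊤}
Applying B1's transfer function to that IN value gives OUT[B1] (row B1 above).

Answer: {a: ⊤, b: ⊤, c: +, d: ⊤, e: ⊤, f: ⊤}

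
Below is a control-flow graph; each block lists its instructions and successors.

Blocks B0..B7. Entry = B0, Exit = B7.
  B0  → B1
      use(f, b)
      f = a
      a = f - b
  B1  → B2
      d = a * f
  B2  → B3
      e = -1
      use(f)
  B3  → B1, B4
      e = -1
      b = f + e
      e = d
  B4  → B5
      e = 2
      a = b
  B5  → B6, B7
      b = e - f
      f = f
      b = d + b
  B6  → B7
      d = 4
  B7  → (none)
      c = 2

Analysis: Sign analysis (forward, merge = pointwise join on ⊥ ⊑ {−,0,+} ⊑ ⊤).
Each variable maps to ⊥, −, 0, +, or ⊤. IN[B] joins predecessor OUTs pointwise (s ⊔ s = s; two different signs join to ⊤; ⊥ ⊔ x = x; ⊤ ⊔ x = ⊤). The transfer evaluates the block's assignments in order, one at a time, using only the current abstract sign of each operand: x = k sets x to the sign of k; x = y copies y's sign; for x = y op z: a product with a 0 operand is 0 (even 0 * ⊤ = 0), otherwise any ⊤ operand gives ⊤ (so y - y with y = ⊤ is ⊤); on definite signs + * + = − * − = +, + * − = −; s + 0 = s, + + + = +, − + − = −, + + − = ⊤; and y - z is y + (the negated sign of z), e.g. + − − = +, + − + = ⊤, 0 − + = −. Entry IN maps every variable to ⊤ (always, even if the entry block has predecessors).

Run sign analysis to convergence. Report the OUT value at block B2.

Answer: {a: ⊤, b: ⊤, c: ⊤, d: ⊤, e: -, f: ⊤}

Working:
Per-block solution:
  B0:   IN=(all ⊤)   OUT=(all ⊤)
  B1:   IN=(all ⊤)   OUT=(all ⊤)
  B2:   IN=(all ⊤)   OUT={e:-; rest ⊤}
  B3:   IN={e:-; rest ⊤}   OUT=(all ⊤)
  B4:   IN=(all ⊤)   OUT={e:+; rest ⊤}
  B5:   IN={e:+; rest ⊤}   OUT={e:+; rest ⊤}
  B6:   IN={e:+; rest ⊤}   OUT={d:+, e:+; rest ⊤}
  B7:   IN={e:+; rest ⊤}   OUT={c:+, e:+; rest ⊤}

Merge at B2: IN[B2] = OUT[B1] = {a: ⊤, b: ⊤, c: ⊤, d: ⊤, e: ⊤, f: ⊤}
Applying B2's transfer function to that IN value gives OUT[B2] (row B2 above).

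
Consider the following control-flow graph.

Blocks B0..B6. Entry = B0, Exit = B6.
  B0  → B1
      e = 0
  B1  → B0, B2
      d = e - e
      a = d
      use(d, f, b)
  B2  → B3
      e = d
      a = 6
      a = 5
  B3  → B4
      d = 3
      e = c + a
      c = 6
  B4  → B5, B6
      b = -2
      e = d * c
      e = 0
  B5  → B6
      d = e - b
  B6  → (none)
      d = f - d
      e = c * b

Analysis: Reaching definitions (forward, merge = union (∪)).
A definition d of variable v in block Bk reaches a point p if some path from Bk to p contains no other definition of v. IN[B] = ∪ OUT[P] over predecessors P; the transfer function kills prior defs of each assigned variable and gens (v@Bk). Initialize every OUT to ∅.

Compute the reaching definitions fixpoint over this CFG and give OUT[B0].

Answer: {a@B1, d@B1, e@B0}

Trace:
Converged values:
  B0: | IN={a@B1, d@B1, e@B0} | OUT={a@B1, d@B1, e@B0}
  B1: | IN={a@B1, d@B1, e@B0} | OUT={a@B1, d@B1, e@B0}
  B2: | IN={a@B1, d@B1, e@B0} | OUT={a@B2, d@B1, e@B2}
  B3: | IN={a@B2, d@B1, e@B2} | OUT={a@B2, c@B3, d@B3, e@B3}
  B4: | IN={a@B2, c@B3, d@B3, e@B3} | OUT={a@B2, b@B4, c@B3, d@B3, e@B4}
  B5: | IN={a@B2, b@B4, c@B3, d@B3, e@B4} | OUT={a@B2, b@B4, c@B3, d@B5, e@B4}
  B6: | IN={a@B2, b@B4, c@B3, d@B3, d@B5, e@B4} | OUT={a@B2, b@B4, c@B3, d@B6, e@B6}

Merge at B0 (entry node, so the boundary value {} is joined with the incoming edge(s)): IN[B0] = {} ⊔ OUT[B1] = {a@B1, d@B1, e@B0}
Applying B0's transfer function to that IN value gives OUT[B0] (row B0 above).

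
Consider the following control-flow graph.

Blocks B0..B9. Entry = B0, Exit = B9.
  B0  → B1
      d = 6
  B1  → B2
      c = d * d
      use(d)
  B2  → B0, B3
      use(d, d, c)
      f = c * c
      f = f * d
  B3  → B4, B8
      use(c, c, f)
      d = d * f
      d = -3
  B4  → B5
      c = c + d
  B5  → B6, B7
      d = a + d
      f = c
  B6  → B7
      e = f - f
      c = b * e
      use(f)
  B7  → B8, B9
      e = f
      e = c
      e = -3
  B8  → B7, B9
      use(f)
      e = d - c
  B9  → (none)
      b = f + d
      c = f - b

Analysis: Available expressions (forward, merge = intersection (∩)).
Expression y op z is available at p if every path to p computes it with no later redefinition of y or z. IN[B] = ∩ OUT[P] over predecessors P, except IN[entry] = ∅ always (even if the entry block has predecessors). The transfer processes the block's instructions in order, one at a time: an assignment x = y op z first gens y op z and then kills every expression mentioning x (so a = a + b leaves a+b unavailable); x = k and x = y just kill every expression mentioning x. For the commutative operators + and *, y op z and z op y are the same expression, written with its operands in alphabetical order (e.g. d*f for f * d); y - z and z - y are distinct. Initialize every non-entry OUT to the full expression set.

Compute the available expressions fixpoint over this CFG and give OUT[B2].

Converged values:
  B0: | IN={} | OUT={}
  B1: | IN={} | OUT={d*d}
  B2: | IN={d*d} | OUT={c*c, d*d}
  B3: | IN={c*c, d*d} | OUT={c*c}
  B4: | IN={c*c} | OUT={}
  B5: | IN={} | OUT={}
  B6: | IN={} | OUT={b*e, f-f}
  B7: | IN={} | OUT={}
  B8: | IN={} | OUT={d-c}
  B9: | IN={} | OUT={d+f, f-b}

Merge at B2: IN[B2] = OUT[B1] = {d*d}
Applying B2's transfer function to that IN value gives OUT[B2] (row B2 above).

Answer: {c*c, d*d}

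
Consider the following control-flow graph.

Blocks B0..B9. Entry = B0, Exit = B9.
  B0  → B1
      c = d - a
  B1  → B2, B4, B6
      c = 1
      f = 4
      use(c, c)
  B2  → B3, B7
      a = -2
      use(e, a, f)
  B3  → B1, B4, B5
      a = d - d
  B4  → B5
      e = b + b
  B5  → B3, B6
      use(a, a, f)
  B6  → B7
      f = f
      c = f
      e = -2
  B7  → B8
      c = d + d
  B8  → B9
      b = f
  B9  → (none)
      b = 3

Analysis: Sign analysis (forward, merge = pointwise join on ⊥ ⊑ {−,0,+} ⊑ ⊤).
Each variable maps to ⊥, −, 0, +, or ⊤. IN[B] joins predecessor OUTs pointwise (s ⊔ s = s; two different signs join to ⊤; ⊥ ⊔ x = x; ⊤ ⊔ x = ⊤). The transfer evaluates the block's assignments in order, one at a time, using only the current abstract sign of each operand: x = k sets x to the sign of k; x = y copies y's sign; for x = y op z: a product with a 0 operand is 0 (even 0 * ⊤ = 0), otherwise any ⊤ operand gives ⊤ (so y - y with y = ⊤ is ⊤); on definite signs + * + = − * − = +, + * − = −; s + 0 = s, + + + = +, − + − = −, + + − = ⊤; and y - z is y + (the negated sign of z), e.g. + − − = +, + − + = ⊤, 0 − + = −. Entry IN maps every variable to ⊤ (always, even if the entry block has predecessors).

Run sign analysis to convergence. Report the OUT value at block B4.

Answer: {a: ⊤, b: ⊤, c: +, d: ⊤, e: ⊤, f: +}

Working:
Fixpoint table:
  B0: | IN=(all ⊤) | OUT=(all ⊤)
  B1: | IN=(all ⊤) | OUT={c:+, f:+; rest ⊤}
  B2: | IN={c:+, f:+; rest ⊤} | OUT={a:-, c:+, f:+; rest ⊤}
  B3: | IN={c:+, f:+; rest ⊤} | OUT={c:+, f:+; rest ⊤}
  B4: | IN={c:+, f:+; rest ⊤} | OUT={c:+, f:+; rest ⊤}
  B5: | IN={c:+, f:+; rest ⊤} | OUT={c:+, f:+; rest ⊤}
  B6: | IN={c:+, f:+; rest ⊤} | OUT={c:+, e:-, f:+; rest ⊤}
  B7: | IN={c:+, f:+; rest ⊤} | OUT={f:+; rest ⊤}
  B8: | IN={f:+; rest ⊤} | OUT={b:+, f:+; rest ⊤}
  B9: | IN={b:+, f:+; rest ⊤} | OUT={b:+, f:+; rest ⊤}

Merge at B4: IN[B4] = OUT[B1] ⊔ OUT[B3] = {a: ⊤, b: ⊤, c: +, d: ⊤, e: ⊤, f: +}
Applying B4's transfer function to that IN value gives OUT[B4] (row B4 above).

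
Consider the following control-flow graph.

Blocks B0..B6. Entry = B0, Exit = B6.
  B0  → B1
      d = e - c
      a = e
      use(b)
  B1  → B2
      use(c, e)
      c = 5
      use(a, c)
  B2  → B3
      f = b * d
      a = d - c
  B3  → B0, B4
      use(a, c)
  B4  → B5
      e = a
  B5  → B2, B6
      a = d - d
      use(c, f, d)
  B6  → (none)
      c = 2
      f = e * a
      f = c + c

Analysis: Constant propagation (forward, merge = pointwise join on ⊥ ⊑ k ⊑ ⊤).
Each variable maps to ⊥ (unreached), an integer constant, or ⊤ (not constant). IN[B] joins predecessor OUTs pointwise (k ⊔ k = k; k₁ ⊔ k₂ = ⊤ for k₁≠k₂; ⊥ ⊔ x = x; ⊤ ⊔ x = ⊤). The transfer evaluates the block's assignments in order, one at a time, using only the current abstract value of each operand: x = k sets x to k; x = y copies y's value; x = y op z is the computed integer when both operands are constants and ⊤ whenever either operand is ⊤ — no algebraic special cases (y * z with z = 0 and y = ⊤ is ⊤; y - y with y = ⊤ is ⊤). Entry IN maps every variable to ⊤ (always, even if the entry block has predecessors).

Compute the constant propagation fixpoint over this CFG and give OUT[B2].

Fixpoint table:
  B0:  IN=(all ⊤)  OUT=(all ⊤)
  B1:  IN=(all ⊤)  OUT={c:5; rest ⊤}
  B2:  IN={c:5; rest ⊤}  OUT={c:5; rest ⊤}
  B3:  IN={c:5; rest ⊤}  OUT={c:5; rest ⊤}
  B4:  IN={c:5; rest ⊤}  OUT={c:5; rest ⊤}
  B5:  IN={c:5; rest ⊤}  OUT={c:5; rest ⊤}
  B6:  IN={c:5; rest ⊤}  OUT={c:2, f:4; rest ⊤}

Merge at B2: IN[B2] = OUT[B1] ⊔ OUT[B5] = {a: ⊤, b: ⊤, c: 5, d: ⊤, e: ⊤, f: ⊤}
Applying B2's transfer function to that IN value gives OUT[B2] (row B2 above).

Answer: {a: ⊤, b: ⊤, c: 5, d: ⊤, e: ⊤, f: ⊤}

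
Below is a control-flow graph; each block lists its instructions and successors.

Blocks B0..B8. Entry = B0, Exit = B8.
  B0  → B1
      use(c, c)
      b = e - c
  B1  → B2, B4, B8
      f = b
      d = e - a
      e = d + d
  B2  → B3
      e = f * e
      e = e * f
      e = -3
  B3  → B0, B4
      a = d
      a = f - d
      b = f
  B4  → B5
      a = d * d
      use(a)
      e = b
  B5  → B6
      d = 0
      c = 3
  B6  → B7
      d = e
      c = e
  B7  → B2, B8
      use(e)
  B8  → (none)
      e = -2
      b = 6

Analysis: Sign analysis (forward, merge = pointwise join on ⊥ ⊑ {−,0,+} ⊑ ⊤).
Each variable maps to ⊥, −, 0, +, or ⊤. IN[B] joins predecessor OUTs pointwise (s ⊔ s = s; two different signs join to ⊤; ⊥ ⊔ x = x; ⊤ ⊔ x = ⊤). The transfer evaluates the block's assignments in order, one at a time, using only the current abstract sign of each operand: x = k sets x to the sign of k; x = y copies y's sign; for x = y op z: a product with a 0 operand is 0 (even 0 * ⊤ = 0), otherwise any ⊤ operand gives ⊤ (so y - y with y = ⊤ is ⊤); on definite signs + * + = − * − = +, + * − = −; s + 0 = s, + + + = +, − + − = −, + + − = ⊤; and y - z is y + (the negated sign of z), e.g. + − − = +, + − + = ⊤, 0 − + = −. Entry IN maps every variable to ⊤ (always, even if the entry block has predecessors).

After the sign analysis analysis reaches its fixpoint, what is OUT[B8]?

Answer: {a: ⊤, b: +, c: ⊤, d: ⊤, e: -, f: ⊤}

Derivation:
Fixpoint table:
  B0: | IN=(all ⊤) | OUT=(all ⊤)
  B1: | IN=(all ⊤) | OUT=(all ⊤)
  B2: | IN=(all ⊤) | OUT={e:-; rest ⊤}
  B3: | IN={e:-; rest ⊤} | OUT={e:-; rest ⊤}
  B4: | IN=(all ⊤) | OUT=(all ⊤)
  B5: | IN=(all ⊤) | OUT={c:+, d:0; rest ⊤}
  B6: | IN={c:+, d:0; rest ⊤} | OUT=(all ⊤)
  B7: | IN=(all ⊤) | OUT=(all ⊤)
  B8: | IN=(all ⊤) | OUT={b:+, e:-; rest ⊤}

Merge at B8: IN[B8] = OUT[B1] ⊔ OUT[B7] = {a: ⊤, b: ⊤, c: ⊤, d: ⊤, e: ⊤, f: ⊤}
Applying B8's transfer function to that IN value gives OUT[B8] (row B8 above).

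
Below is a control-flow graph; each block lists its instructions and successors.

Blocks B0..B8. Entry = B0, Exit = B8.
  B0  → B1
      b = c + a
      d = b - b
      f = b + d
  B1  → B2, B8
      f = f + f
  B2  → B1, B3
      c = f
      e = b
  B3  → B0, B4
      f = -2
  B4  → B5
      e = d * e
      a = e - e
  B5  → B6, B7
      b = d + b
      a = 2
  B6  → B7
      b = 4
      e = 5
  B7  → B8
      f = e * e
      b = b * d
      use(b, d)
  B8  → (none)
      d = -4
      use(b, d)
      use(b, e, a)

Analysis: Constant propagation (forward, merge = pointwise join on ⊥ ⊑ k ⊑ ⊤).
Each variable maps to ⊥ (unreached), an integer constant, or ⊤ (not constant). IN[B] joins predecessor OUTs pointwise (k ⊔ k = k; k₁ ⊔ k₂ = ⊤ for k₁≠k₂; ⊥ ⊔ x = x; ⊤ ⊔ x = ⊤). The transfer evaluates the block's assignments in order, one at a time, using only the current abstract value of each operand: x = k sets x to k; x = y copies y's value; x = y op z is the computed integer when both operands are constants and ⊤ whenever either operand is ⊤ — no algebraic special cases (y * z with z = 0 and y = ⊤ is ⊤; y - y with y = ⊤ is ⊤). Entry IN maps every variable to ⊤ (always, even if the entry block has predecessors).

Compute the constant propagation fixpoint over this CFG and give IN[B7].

Answer: {a: 2, b: ⊤, c: ⊤, d: ⊤, e: ⊤, f: -2}

Working:
Converged values:
  B0: | IN=(all ⊤) | OUT=(all ⊤)
  B1: | IN=(all ⊤) | OUT=(all ⊤)
  B2: | IN=(all ⊤) | OUT=(all ⊤)
  B3: | IN=(all ⊤) | OUT={f:-2; rest ⊤}
  B4: | IN={f:-2; rest ⊤} | OUT={f:-2; rest ⊤}
  B5: | IN={f:-2; rest ⊤} | OUT={a:2, f:-2; rest ⊤}
  B6: | IN={a:2, f:-2; rest ⊤} | OUT={a:2, b:4, e:5, f:-2; rest ⊤}
  B7: | IN={a:2, f:-2; rest ⊤} | OUT={a:2; rest ⊤}
  B8: | IN=(all ⊤) | OUT={d:-4; rest ⊤}

Merge at B7: IN[B7] = OUT[B5] ⊔ OUT[B6] = {a: 2, b: ⊤, c: ⊤, d: ⊤, e: ⊤, f: -2}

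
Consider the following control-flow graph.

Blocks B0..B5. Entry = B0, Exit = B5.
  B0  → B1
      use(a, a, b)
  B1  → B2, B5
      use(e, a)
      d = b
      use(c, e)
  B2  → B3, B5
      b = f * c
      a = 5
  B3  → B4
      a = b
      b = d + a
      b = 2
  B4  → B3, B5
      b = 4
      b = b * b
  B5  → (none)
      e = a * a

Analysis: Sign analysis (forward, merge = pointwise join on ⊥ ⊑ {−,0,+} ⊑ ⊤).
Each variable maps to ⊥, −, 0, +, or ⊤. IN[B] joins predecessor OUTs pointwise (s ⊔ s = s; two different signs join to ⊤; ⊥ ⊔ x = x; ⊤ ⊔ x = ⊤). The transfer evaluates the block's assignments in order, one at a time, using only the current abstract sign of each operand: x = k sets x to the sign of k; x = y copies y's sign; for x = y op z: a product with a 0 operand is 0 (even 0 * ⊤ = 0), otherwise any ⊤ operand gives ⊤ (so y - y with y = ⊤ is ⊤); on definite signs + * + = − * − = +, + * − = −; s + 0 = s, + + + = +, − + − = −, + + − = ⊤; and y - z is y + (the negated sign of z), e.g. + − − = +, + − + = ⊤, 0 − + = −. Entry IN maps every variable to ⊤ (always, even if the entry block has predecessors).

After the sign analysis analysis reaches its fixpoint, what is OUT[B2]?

Converged values:
  B0:  IN=(all ⊤)  OUT=(all ⊤)
  B1:  IN=(all ⊤)  OUT=(all ⊤)
  B2:  IN=(all ⊤)  OUT={a:+; rest ⊤}
  B3:  IN=(all ⊤)  OUT={b:+; rest ⊤}
  B4:  IN={b:+; rest ⊤}  OUT={b:+; rest ⊤}
  B5:  IN=(all ⊤)  OUT=(all ⊤)

Merge at B2: IN[B2] = OUT[B1] = {a: ⊤, b: ⊤, c: ⊤, d: ⊤, e: ⊤, f: ⊤}
Applying B2's transfer function to that IN value gives OUT[B2] (row B2 above).

Answer: {a: +, b: ⊤, c: ⊤, d: ⊤, e: ⊤, f: ⊤}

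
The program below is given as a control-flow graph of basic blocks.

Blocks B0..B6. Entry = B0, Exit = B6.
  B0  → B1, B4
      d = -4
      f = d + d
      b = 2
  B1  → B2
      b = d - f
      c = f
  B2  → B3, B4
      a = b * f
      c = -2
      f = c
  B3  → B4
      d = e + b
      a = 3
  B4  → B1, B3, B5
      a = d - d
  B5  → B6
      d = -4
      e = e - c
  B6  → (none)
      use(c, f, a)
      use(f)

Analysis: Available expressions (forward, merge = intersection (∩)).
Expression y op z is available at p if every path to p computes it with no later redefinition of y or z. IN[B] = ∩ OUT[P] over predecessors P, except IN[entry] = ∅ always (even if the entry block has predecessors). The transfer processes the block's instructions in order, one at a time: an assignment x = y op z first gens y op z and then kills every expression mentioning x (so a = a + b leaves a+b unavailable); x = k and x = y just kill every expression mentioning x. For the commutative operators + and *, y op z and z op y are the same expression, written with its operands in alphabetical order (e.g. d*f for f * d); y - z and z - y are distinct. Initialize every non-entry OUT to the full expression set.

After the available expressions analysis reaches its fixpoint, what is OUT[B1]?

Answer: {d-f}

Derivation:
Per-block solution:
  B0:  IN={}  OUT={d+d}
  B1:  IN={}  OUT={d-f}
  B2:  IN={d-f}  OUT={}
  B3:  IN={}  OUT={b+e}
  B4:  IN={}  OUT={d-d}
  B5:  IN={d-d}  OUT={}
  B6:  IN={}  OUT={}

Merge at B1: IN[B1] = OUT[B0] ∩ OUT[B4] = {}
Applying B1's transfer function to that IN value gives OUT[B1] (row B1 above).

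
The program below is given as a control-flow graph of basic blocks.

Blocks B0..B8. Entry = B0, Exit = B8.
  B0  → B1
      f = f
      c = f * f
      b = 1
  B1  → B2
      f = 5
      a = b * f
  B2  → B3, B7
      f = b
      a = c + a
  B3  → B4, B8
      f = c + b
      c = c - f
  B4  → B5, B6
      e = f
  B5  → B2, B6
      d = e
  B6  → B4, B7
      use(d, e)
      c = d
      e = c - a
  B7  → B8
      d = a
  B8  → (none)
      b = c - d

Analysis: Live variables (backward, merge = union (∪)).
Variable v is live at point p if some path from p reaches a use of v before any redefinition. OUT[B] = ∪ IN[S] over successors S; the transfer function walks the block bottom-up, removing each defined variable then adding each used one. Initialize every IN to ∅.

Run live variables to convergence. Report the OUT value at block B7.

Answer: {c, d}

Trace:
Converged values:
  B0:  IN={d, f}  OUT={b, c, d}
  B1:  IN={b, c, d}  OUT={a, b, c, d}
  B2:  IN={a, b, c, d}  OUT={a, b, c, d}
  B3:  IN={a, b, c, d}  OUT={a, b, c, d, f}
  B4:  IN={a, b, c, d, f}  OUT={a, b, c, d, e, f}
  B5:  IN={a, b, c, e, f}  OUT={a, b, c, d, e, f}
  B6:  IN={a, b, d, e, f}  OUT={a, b, c, d, f}
  B7:  IN={a, c}  OUT={c, d}
  B8:  IN={c, d}  OUT={}

Merge at B7: OUT[B7] = IN[B8] = {c, d}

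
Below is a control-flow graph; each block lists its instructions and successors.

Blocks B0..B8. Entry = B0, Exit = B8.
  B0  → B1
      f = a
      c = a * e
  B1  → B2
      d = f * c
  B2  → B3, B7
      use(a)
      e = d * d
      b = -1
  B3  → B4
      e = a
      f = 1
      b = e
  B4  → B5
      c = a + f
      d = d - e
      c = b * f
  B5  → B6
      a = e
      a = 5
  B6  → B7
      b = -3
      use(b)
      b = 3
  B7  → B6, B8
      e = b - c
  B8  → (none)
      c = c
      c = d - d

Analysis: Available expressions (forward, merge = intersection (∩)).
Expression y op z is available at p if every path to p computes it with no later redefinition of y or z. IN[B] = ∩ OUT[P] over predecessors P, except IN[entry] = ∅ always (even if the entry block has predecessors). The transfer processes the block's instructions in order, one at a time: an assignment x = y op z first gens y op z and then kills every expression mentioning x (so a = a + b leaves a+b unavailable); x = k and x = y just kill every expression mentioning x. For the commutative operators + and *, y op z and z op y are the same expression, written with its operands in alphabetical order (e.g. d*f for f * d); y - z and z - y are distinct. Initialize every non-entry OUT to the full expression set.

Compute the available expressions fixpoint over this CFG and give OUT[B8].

Converged values:
  B0: | IN={} | OUT={a*e}
  B1: | IN={a*e} | OUT={a*e, c*f}
  B2: | IN={a*e, c*f} | OUT={c*f, d*d}
  B3: | IN={c*f, d*d} | OUT={d*d}
  B4: | IN={d*d} | OUT={a+f, b*f}
  B5: | IN={a+f, b*f} | OUT={b*f}
  B6: | IN={} | OUT={}
  B7: | IN={} | OUT={b-c}
  B8: | IN={b-c} | OUT={d-d}

Merge at B8: IN[B8] = OUT[B7] = {b-c}
Applying B8's transfer function to that IN value gives OUT[B8] (row B8 above).

Answer: {d-d}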